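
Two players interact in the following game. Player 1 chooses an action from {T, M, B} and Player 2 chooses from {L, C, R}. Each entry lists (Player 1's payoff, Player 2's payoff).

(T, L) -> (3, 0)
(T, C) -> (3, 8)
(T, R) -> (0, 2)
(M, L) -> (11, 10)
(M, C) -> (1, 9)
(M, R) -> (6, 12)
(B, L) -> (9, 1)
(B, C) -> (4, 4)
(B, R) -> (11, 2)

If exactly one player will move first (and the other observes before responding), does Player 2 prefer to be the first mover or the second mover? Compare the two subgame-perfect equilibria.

second

If Player 1 leads: Player 2's best replies are T→C, M→R, B→C; Player 1's induced payoffs 3, 6, 4; outcome (M, R), payoffs (6, 12).
If Player 2 leads: Player 1's best replies are L→M, C→B, R→B; Player 2's induced payoffs 10, 4, 2; outcome (M, L), payoffs (11, 10).
Player 2 gets 10 moving first and 12 moving second, so Player 2 prefers to move second.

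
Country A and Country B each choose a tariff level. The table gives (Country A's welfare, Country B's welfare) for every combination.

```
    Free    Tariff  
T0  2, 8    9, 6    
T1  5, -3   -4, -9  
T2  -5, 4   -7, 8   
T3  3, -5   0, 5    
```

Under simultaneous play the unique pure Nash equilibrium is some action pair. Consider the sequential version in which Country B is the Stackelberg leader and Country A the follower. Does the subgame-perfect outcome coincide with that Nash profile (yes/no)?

no

Solve by backward induction (Country B leads).
- Free: Country A compares 2, 5, -5, 3 and picks T1; Country B would get -3.
- Tariff: Country A compares 9, -4, -7, 0 and picks T0; Country B would get 6.
Among -3, 6, the best is 6 at Tariff. Subgame-perfect outcome: (T0, Tariff) with payoffs (9, 6).
For the simultaneous game, intersect best replies.
Country A's best replies: Free→T1; Tariff→T0.
Country B's best replies: T0→Free; T1→Free; T2→Tariff; T3→Tariff.
The unique mutual best reply is (T1, Free), giving (5, -3).
Sequential outcome (T0, Tariff) differs from the Nash profile (T1, Free).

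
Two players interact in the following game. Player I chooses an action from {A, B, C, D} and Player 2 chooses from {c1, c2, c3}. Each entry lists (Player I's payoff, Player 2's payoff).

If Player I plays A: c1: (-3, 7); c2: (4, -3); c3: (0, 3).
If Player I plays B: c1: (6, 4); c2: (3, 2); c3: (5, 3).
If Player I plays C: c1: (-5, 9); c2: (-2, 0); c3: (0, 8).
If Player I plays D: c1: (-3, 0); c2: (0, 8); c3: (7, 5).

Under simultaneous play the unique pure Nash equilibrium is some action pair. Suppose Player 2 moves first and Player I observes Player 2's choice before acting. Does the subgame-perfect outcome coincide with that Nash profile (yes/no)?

no

Player I best-responds to each possible Player 2 move:
- c1: Player I compares -3, 6, -5, -3 and picks B; Player 2 would get 4.
- c2: Player I compares 4, 3, -2, 0 and picks A; Player 2 would get -3.
- c3: Player I compares 0, 5, 0, 7 and picks D; Player 2 would get 5.
Among 4, -3, 5, the best is 5 at c3. Subgame-perfect outcome: (D, c3) with payoffs (7, 5).
Now find the simultaneous Nash equilibrium.
Player I's best replies: c1→B; c2→A; c3→D.
Player 2's best replies: A→c1; B→c1; C→c1; D→c2.
The unique mutual best reply is (B, c1), giving (6, 4).
Sequential outcome (D, c3) differs from the Nash profile (B, c1).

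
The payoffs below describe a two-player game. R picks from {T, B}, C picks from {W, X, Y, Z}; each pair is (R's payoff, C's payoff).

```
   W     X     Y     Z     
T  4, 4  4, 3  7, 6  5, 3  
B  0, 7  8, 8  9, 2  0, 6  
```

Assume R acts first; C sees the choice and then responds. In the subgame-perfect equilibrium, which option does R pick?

B

Solve by backward induction (R leads).
- T → C plays Y (best of 4, 3, 6, 3); R gets 7.
- B → C plays X (best of 7, 8, 2, 6); R gets 8.
Among 7, 8, the best is 8 at B. Subgame-perfect outcome: (B, X) with payoffs (8, 8).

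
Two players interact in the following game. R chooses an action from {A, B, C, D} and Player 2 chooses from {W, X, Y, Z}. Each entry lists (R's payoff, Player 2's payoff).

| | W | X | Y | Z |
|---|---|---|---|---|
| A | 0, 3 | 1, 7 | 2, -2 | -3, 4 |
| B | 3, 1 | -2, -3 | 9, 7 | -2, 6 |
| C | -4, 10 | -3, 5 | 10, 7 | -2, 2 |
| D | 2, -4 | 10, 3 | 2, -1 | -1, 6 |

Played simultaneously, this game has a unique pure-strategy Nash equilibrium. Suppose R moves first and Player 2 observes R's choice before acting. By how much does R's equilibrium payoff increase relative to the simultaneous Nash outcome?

Backward induction with R moving first.
- A → Player 2 plays X (best of 3, 7, -2, 4); R gets 1.
- B → Player 2 plays Y (best of 1, -3, 7, 6); R gets 9.
- C → Player 2 plays W (best of 10, 5, 7, 2); R gets -4.
- D → Player 2 plays Z (best of -4, 3, -1, 6); R gets -1.
Among 1, 9, -4, -1, the best is 9 at B. Subgame-perfect outcome: (B, Y) with payoffs (9, 7).
Under simultaneous play:
R's best replies: W→B; X→D; Y→C; Z→D.
Player 2's best replies: A→X; B→Y; C→W; D→Z.
The unique mutual best reply is (D, Z), giving (-1, 6).
R's commitment gain: 9 − -1 = 10.

10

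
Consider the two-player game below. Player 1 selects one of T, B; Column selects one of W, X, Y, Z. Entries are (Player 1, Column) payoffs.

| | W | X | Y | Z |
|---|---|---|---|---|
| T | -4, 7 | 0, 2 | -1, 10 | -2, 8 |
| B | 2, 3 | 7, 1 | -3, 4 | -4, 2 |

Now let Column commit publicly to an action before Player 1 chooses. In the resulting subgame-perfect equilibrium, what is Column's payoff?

10

Backward induction with Column moving first.
- W: Player 1 compares -4, 2 and picks B; Column would get 3.
- X: Player 1 compares 0, 7 and picks B; Column would get 1.
- Y: Player 1 compares -1, -3 and picks T; Column would get 10.
- Z: Player 1 compares -2, -4 and picks T; Column would get 8.
Among 3, 1, 10, 8, the best is 10 at Y. Subgame-perfect outcome: (T, Y) with payoffs (-1, 10).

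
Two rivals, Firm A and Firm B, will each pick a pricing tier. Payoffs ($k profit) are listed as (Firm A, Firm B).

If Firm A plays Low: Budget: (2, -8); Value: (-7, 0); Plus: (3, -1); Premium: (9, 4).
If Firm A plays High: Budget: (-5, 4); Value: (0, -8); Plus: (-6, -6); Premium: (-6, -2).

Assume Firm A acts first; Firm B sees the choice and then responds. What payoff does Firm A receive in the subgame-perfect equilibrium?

9

Backward induction with Firm A moving first.
- Low → Firm B plays Premium (best of -8, 0, -1, 4); Firm A gets 9.
- High → Firm B plays Budget (best of 4, -8, -6, -2); Firm A gets -5.
Firm A's induced payoffs are 9, -5, so Firm A commits to Low. Subgame-perfect outcome: (Low, Premium) with payoffs (9, 4).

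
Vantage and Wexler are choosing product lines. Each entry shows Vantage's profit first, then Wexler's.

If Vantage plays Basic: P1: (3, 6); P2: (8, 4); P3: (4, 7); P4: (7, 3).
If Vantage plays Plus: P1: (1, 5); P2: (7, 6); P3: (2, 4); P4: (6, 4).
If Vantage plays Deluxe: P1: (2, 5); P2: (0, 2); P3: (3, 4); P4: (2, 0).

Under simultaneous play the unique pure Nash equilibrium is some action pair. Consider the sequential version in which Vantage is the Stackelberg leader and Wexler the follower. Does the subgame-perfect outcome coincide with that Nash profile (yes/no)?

no

Solve by backward induction (Vantage leads).
- Basic: Wexler compares 6, 4, 7, 3 and picks P3; Vantage would get 4.
- Plus: Wexler compares 5, 6, 4, 4 and picks P2; Vantage would get 7.
- Deluxe: Wexler compares 5, 2, 4, 0 and picks P1; Vantage would get 2.
Maximizing over 4, 7, 2, Vantage chooses Plus. Subgame-perfect outcome: (Plus, P2) with payoffs (7, 6).
Now find the simultaneous Nash equilibrium.
Vantage's best replies: P1→Basic; P2→Basic; P3→Basic; P4→Basic.
Wexler's best replies: Basic→P3; Plus→P2; Deluxe→P1.
Only (Basic, P3) has each player best-responding; Nash payoffs (4, 7).
Sequential outcome (Plus, P2) differs from the Nash profile (Basic, P3).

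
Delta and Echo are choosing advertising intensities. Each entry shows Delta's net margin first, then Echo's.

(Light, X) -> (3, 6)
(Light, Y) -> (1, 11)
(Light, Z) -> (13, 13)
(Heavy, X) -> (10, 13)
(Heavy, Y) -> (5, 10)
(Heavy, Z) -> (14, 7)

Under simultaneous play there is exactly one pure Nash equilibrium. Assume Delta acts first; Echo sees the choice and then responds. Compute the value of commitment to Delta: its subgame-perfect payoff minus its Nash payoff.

3

Work backward from Echo's decision.
- Light: BR = Z, leader payoff 13.
- Heavy: BR = X, leader payoff 10.
Maximizing over 13, 10, Delta chooses Light. Subgame-perfect outcome: (Light, Z) with payoffs (13, 13).
For the simultaneous game, intersect best replies.
Delta's best replies: X→Heavy; Y→Heavy; Z→Heavy.
Echo's best replies: Light→Z; Heavy→X.
The unique mutual best reply is (Heavy, X), giving (10, 13).
Delta's commitment gain: 13 − 10 = 3.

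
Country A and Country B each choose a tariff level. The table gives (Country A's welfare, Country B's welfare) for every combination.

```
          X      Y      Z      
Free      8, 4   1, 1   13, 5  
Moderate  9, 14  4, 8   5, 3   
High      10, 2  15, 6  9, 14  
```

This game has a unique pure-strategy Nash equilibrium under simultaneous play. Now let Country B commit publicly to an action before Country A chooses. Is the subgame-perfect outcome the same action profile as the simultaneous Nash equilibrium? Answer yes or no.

Backward induction with Country B moving first.
- X: BR = High, leader payoff 2.
- Y: BR = High, leader payoff 6.
- Z: BR = Free, leader payoff 5.
Maximizing over 2, 6, 5, Country B chooses Y. Subgame-perfect outcome: (High, Y) with payoffs (15, 6).
Now find the simultaneous Nash equilibrium.
Country A's best replies: X→High; Y→High; Z→Free.
Country B's best replies: Free→Z; Moderate→X; High→Z.
The unique mutual best reply is (Free, Z), giving (13, 5).
Sequential outcome (High, Y) differs from the Nash profile (Free, Z).

no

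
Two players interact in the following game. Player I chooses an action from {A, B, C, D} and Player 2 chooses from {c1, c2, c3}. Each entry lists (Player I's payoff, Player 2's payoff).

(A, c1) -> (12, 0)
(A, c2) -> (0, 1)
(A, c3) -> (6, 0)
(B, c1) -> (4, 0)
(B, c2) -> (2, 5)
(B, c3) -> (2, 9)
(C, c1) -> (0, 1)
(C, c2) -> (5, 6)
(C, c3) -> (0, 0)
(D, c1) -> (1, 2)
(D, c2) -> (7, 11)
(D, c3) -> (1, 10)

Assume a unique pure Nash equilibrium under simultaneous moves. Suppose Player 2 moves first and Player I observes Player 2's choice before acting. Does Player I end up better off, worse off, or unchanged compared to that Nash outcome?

Work backward from Player I's decision.
- c1: BR = A, leader payoff 0.
- c2: BR = D, leader payoff 11.
- c3: BR = A, leader payoff 0.
Among 0, 11, 0, the best is 11 at c2. Subgame-perfect outcome: (D, c2) with payoffs (7, 11).
Now find the simultaneous Nash equilibrium.
Player I's best replies: c1→A; c2→D; c3→A.
Player 2's best replies: A→c2; B→c3; C→c2; D→c2.
Only (D, c2) has each player best-responding; Nash payoffs (7, 11).
Player I earns 7 sequentially versus 7 at the Nash outcome: unchanged.

unchanged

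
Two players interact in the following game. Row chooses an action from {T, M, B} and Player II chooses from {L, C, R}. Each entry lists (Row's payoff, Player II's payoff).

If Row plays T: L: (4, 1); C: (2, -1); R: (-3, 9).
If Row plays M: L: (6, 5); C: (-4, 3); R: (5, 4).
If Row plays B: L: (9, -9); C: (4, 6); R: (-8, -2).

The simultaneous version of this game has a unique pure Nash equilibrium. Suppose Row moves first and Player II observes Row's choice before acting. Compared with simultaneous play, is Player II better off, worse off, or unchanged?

Backward induction with Row moving first.
- T: Player II compares 1, -1, 9 and picks R; Row would get -3.
- M: Player II compares 5, 3, 4 and picks L; Row would get 6.
- B: Player II compares -9, 6, -2 and picks C; Row would get 4.
Maximizing over -3, 6, 4, Row chooses M. Subgame-perfect outcome: (M, L) with payoffs (6, 5).
For the simultaneous game, intersect best replies.
Row's best replies: L→B; C→B; R→M.
Player II's best replies: T→R; M→L; B→C.
The unique mutual best reply is (B, C), giving (4, 6).
Player II earns 5 sequentially versus 6 at the Nash outcome: worse off.

worse off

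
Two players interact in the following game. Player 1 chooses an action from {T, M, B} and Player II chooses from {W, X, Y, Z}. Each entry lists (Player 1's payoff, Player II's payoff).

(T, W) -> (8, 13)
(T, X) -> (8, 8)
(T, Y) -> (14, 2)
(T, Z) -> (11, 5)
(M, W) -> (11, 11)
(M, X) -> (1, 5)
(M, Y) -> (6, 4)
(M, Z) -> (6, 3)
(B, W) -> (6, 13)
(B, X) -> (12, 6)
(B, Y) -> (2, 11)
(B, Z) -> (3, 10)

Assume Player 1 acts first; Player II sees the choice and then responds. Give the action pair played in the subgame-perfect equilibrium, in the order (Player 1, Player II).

(M, W)

Work backward from Player II's decision.
- T → Player II plays W (best of 13, 8, 2, 5); Player 1 gets 8.
- M → Player II plays W (best of 11, 5, 4, 3); Player 1 gets 11.
- B → Player II plays W (best of 13, 6, 11, 10); Player 1 gets 6.
Player 1's induced payoffs are 8, 11, 6, so Player 1 commits to M. Subgame-perfect outcome: (M, W) with payoffs (11, 11).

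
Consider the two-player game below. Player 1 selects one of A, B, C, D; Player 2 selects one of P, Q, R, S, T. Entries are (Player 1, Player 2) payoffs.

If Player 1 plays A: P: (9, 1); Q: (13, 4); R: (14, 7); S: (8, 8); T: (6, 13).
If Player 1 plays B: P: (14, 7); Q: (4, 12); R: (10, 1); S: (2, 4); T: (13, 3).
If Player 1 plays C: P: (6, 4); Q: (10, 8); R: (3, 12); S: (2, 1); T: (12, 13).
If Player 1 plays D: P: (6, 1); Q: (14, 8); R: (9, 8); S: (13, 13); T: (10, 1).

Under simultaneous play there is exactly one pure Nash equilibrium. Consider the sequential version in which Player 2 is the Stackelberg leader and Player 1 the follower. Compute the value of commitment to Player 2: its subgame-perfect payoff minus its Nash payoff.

Backward induction with Player 2 moving first.
- P: Player 1 compares 9, 14, 6, 6 and picks B; Player 2 would get 7.
- Q: Player 1 compares 13, 4, 10, 14 and picks D; Player 2 would get 8.
- R: Player 1 compares 14, 10, 3, 9 and picks A; Player 2 would get 7.
- S: Player 1 compares 8, 2, 2, 13 and picks D; Player 2 would get 13.
- T: Player 1 compares 6, 13, 12, 10 and picks B; Player 2 would get 3.
Player 2's induced payoffs are 7, 8, 7, 13, 3, so Player 2 commits to S. Subgame-perfect outcome: (D, S) with payoffs (13, 13).
For the simultaneous game, intersect best replies.
Player 1's best replies: P→B; Q→D; R→A; S→D; T→B.
Player 2's best replies: A→T; B→Q; C→T; D→S.
The unique mutual best reply is (D, S), giving (13, 13).
Player 2's commitment gain: 13 − 13 = 0.

0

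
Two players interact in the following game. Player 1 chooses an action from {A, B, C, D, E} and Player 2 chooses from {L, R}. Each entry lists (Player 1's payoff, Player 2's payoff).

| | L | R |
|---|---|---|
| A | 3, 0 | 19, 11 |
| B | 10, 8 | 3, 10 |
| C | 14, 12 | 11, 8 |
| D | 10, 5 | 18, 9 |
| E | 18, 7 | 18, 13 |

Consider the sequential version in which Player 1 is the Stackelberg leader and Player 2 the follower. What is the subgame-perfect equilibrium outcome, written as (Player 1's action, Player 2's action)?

(A, R)

Player 2 best-responds to each possible Player 1 move:
- A: Player 2 compares 0, 11 and picks R; Player 1 would get 19.
- B: Player 2 compares 8, 10 and picks R; Player 1 would get 3.
- C: Player 2 compares 12, 8 and picks L; Player 1 would get 14.
- D: Player 2 compares 5, 9 and picks R; Player 1 would get 18.
- E: Player 2 compares 7, 13 and picks R; Player 1 would get 18.
Maximizing over 19, 3, 14, 18, 18, Player 1 chooses A. Subgame-perfect outcome: (A, R) with payoffs (19, 11).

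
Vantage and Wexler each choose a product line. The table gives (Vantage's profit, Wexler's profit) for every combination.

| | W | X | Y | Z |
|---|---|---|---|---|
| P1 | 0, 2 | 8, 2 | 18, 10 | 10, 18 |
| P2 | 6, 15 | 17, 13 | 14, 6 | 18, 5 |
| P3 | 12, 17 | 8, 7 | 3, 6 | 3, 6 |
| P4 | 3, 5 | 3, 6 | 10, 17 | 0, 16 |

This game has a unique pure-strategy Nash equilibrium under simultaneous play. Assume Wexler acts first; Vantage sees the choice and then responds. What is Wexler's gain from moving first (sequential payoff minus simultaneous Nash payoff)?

0

Backward induction with Wexler moving first.
- W: Vantage compares 0, 6, 12, 3 and picks P3; Wexler would get 17.
- X: Vantage compares 8, 17, 8, 3 and picks P2; Wexler would get 13.
- Y: Vantage compares 18, 14, 3, 10 and picks P1; Wexler would get 10.
- Z: Vantage compares 10, 18, 3, 0 and picks P2; Wexler would get 5.
Among 17, 13, 10, 5, the best is 17 at W. Subgame-perfect outcome: (P3, W) with payoffs (12, 17).
Under simultaneous play:
Vantage's best replies: W→P3; X→P2; Y→P1; Z→P2.
Wexler's best replies: P1→Z; P2→W; P3→W; P4→Y.
The unique mutual best reply is (P3, W), giving (12, 17).
Wexler's commitment gain: 17 − 17 = 0.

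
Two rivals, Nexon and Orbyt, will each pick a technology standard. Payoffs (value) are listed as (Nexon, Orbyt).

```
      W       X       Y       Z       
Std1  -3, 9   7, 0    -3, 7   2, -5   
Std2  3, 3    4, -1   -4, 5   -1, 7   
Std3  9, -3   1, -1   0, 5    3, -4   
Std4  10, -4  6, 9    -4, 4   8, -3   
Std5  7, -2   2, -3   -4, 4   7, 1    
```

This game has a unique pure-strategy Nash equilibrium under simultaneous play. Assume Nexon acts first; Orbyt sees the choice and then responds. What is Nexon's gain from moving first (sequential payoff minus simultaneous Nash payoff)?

6

Work backward from Orbyt's decision.
- Std1: Orbyt compares 9, 0, 7, -5 and picks W; Nexon would get -3.
- Std2: Orbyt compares 3, -1, 5, 7 and picks Z; Nexon would get -1.
- Std3: Orbyt compares -3, -1, 5, -4 and picks Y; Nexon would get 0.
- Std4: Orbyt compares -4, 9, 4, -3 and picks X; Nexon would get 6.
- Std5: Orbyt compares -2, -3, 4, 1 and picks Y; Nexon would get -4.
Maximizing over -3, -1, 0, 6, -4, Nexon chooses Std4. Subgame-perfect outcome: (Std4, X) with payoffs (6, 9).
For the simultaneous game, intersect best replies.
Nexon's best replies: W→Std4; X→Std1; Y→Std3; Z→Std4.
Orbyt's best replies: Std1→W; Std2→Z; Std3→Y; Std4→X; Std5→Y.
The unique mutual best reply is (Std3, Y), giving (0, 5).
Nexon's commitment gain: 6 − 0 = 6.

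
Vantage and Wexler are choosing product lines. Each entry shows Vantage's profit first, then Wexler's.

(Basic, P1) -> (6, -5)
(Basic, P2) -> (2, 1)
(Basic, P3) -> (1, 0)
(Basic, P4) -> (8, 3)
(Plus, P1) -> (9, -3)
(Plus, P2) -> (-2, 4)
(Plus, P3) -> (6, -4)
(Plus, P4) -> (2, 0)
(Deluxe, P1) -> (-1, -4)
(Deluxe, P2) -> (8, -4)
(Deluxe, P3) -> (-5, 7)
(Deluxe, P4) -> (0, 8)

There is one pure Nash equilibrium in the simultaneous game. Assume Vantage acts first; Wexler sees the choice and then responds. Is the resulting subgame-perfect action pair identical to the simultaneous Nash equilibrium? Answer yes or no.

Backward induction with Vantage moving first.
- Basic: BR = P4, leader payoff 8.
- Plus: BR = P2, leader payoff -2.
- Deluxe: BR = P4, leader payoff 0.
Among 8, -2, 0, the best is 8 at Basic. Subgame-perfect outcome: (Basic, P4) with payoffs (8, 3).
Now find the simultaneous Nash equilibrium.
Vantage's best replies: P1→Plus; P2→Deluxe; P3→Plus; P4→Basic.
Wexler's best replies: Basic→P4; Plus→P2; Deluxe→P4.
The unique mutual best reply is (Basic, P4), giving (8, 3).
Sequential outcome (Basic, P4) coincides with the Nash profile (Basic, P4).

yes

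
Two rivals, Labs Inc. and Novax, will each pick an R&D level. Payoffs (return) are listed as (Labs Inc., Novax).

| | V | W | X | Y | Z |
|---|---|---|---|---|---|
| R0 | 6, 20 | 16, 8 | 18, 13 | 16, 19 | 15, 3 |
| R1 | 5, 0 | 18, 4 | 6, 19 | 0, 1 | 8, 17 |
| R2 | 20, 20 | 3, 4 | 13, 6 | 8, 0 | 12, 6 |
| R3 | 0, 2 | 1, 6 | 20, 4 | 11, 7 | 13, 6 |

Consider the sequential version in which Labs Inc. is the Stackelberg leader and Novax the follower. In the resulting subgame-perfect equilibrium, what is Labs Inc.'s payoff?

20

Solve by backward induction (Labs Inc. leads).
- R0 → Novax plays V (best of 20, 8, 13, 19, 3); Labs Inc. gets 6.
- R1 → Novax plays X (best of 0, 4, 19, 1, 17); Labs Inc. gets 6.
- R2 → Novax plays V (best of 20, 4, 6, 0, 6); Labs Inc. gets 20.
- R3 → Novax plays Y (best of 2, 6, 4, 7, 6); Labs Inc. gets 11.
Labs Inc.'s induced payoffs are 6, 6, 20, 11, so Labs Inc. commits to R2. Subgame-perfect outcome: (R2, V) with payoffs (20, 20).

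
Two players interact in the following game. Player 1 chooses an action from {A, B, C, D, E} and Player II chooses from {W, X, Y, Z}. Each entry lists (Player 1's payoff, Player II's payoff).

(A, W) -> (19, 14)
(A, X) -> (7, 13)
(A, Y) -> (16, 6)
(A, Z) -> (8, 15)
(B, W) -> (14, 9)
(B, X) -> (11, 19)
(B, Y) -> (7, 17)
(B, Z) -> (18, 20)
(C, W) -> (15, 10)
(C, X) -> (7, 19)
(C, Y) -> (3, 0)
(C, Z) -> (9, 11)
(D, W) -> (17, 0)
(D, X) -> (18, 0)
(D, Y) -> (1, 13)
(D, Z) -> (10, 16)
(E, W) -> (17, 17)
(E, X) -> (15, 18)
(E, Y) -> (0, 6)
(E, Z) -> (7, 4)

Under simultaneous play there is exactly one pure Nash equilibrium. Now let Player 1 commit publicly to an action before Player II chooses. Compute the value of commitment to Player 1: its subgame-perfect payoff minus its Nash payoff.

0

Work backward from Player II's decision.
- A: BR = Z, leader payoff 8.
- B: BR = Z, leader payoff 18.
- C: BR = X, leader payoff 7.
- D: BR = Z, leader payoff 10.
- E: BR = X, leader payoff 15.
Maximizing over 8, 18, 7, 10, 15, Player 1 chooses B. Subgame-perfect outcome: (B, Z) with payoffs (18, 20).
Under simultaneous play:
Player 1's best replies: W→A; X→D; Y→A; Z→B.
Player II's best replies: A→Z; B→Z; C→X; D→Z; E→X.
Only (B, Z) has each player best-responding; Nash payoffs (18, 20).
Player 1's commitment gain: 18 − 18 = 0.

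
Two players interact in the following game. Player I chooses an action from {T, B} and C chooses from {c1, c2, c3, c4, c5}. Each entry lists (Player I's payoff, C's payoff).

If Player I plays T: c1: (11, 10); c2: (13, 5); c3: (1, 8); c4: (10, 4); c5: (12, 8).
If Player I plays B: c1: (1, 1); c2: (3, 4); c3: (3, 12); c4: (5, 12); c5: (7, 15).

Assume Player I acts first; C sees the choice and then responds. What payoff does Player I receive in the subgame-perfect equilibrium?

11

Backward induction with Player I moving first.
- T: C compares 10, 5, 8, 4, 8 and picks c1; Player I would get 11.
- B: C compares 1, 4, 12, 12, 15 and picks c5; Player I would get 7.
Player I's induced payoffs are 11, 7, so Player I commits to T. Subgame-perfect outcome: (T, c1) with payoffs (11, 10).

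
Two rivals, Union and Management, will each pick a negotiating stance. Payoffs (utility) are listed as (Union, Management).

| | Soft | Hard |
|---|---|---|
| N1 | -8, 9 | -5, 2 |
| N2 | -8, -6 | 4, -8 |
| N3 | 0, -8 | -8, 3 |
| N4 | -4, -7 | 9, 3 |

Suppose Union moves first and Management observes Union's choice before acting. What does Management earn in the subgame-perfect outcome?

3

Solve by backward induction (Union leads).
- N1: Management compares 9, 2 and picks Soft; Union would get -8.
- N2: Management compares -6, -8 and picks Soft; Union would get -8.
- N3: Management compares -8, 3 and picks Hard; Union would get -8.
- N4: Management compares -7, 3 and picks Hard; Union would get 9.
Maximizing over -8, -8, -8, 9, Union chooses N4. Subgame-perfect outcome: (N4, Hard) with payoffs (9, 3).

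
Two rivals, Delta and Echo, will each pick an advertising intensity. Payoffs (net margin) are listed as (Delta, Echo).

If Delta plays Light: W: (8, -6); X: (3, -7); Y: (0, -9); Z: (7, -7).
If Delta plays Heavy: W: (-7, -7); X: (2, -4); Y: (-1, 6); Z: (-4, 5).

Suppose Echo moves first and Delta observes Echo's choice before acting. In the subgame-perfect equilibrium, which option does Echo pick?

Backward induction with Echo moving first.
- W: BR = Light, leader payoff -6.
- X: BR = Light, leader payoff -7.
- Y: BR = Light, leader payoff -9.
- Z: BR = Light, leader payoff -7.
Maximizing over -6, -7, -9, -7, Echo chooses W. Subgame-perfect outcome: (Light, W) with payoffs (8, -6).

W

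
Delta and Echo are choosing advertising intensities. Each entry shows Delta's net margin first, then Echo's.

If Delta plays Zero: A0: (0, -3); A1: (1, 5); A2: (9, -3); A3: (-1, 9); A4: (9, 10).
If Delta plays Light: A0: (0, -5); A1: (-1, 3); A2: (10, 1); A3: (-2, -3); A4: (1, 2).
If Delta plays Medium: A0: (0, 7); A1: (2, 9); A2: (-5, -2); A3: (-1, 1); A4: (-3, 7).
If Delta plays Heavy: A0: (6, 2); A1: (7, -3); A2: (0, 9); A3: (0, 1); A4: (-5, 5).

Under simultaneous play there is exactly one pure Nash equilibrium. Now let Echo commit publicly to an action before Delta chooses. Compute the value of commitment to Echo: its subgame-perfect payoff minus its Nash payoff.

Delta best-responds to each possible Echo move:
- A0 → Delta plays Heavy (best of 0, 0, 0, 6); Echo gets 2.
- A1 → Delta plays Heavy (best of 1, -1, 2, 7); Echo gets -3.
- A2 → Delta plays Light (best of 9, 10, -5, 0); Echo gets 1.
- A3 → Delta plays Heavy (best of -1, -2, -1, 0); Echo gets 1.
- A4 → Delta plays Zero (best of 9, 1, -3, -5); Echo gets 10.
Among 2, -3, 1, 1, 10, the best is 10 at A4. Subgame-perfect outcome: (Zero, A4) with payoffs (9, 10).
For the simultaneous game, intersect best replies.
Delta's best replies: A0→Heavy; A1→Heavy; A2→Light; A3→Heavy; A4→Zero.
Echo's best replies: Zero→A4; Light→A1; Medium→A1; Heavy→A2.
The unique mutual best reply is (Zero, A4), giving (9, 10).
Echo's commitment gain: 10 − 10 = 0.

0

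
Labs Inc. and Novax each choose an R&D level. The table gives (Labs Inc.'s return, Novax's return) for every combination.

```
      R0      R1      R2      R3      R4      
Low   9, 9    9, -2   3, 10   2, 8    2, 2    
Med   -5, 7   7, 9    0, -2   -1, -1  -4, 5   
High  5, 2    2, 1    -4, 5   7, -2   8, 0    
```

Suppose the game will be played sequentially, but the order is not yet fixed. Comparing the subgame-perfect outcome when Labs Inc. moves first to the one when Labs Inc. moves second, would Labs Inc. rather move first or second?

If Labs Inc. leads: Novax's best replies are Low→R2, Med→R1, High→R2; Labs Inc.'s induced payoffs 3, 7, -4; outcome (Med, R1), payoffs (7, 9).
If Novax leads: Labs Inc.'s best replies are R0→Low, R1→Low, R2→Low, R3→High, R4→High; Novax's induced payoffs 9, -2, 10, -2, 0; outcome (Low, R2), payoffs (3, 10).
Labs Inc. gets 7 moving first and 3 moving second, so Labs Inc. prefers to move first.

first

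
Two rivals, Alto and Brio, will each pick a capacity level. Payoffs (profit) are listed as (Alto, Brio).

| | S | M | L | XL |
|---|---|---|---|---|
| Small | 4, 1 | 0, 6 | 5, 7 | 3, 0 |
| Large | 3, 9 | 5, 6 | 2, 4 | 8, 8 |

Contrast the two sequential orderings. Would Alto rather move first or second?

second

If Alto leads: Brio's best replies are Small→L, Large→S; Alto's induced payoffs 5, 3; outcome (Small, L), payoffs (5, 7).
If Brio leads: Alto's best replies are S→Small, M→Large, L→Small, XL→Large; Brio's induced payoffs 1, 6, 7, 8; outcome (Large, XL), payoffs (8, 8).
Alto gets 5 moving first and 8 moving second, so Alto prefers to move second.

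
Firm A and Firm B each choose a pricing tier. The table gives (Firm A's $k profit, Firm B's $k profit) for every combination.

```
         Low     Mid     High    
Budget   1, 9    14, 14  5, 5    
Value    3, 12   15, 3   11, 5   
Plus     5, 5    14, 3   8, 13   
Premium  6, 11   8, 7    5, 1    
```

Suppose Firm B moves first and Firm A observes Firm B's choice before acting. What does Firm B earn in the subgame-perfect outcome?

11

Solve by backward induction (Firm B leads).
- Low: BR = Premium, leader payoff 11.
- Mid: BR = Value, leader payoff 3.
- High: BR = Value, leader payoff 5.
Among 11, 3, 5, the best is 11 at Low. Subgame-perfect outcome: (Premium, Low) with payoffs (6, 11).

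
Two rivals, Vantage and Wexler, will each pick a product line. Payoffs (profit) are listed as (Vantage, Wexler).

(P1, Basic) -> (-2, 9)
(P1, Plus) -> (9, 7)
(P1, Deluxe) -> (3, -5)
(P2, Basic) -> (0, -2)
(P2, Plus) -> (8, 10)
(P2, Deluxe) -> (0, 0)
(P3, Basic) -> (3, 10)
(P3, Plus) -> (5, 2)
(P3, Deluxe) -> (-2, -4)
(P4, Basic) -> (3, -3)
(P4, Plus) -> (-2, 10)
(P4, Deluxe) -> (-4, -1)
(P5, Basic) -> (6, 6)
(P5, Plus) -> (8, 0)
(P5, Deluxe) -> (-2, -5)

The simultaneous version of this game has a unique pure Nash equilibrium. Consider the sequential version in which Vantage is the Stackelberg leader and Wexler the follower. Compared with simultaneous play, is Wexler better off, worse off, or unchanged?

Work backward from Wexler's decision.
- P1: BR = Basic, leader payoff -2.
- P2: BR = Plus, leader payoff 8.
- P3: BR = Basic, leader payoff 3.
- P4: BR = Plus, leader payoff -2.
- P5: BR = Basic, leader payoff 6.
Maximizing over -2, 8, 3, -2, 6, Vantage chooses P2. Subgame-perfect outcome: (P2, Plus) with payoffs (8, 10).
Now find the simultaneous Nash equilibrium.
Vantage's best replies: Basic→P5; Plus→P1; Deluxe→P1.
Wexler's best replies: P1→Basic; P2→Plus; P3→Basic; P4→Plus; P5→Basic.
The unique mutual best reply is (P5, Basic), giving (6, 6).
Wexler earns 10 sequentially versus 6 at the Nash outcome: better off.

better off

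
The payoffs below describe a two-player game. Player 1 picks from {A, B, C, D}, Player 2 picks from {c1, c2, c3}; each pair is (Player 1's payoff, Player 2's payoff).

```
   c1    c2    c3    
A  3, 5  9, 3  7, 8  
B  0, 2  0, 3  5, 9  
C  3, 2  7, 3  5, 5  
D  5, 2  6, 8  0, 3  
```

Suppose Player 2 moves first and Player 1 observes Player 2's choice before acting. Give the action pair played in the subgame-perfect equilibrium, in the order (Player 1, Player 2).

Player 1 best-responds to each possible Player 2 move:
- c1: Player 1 compares 3, 0, 3, 5 and picks D; Player 2 would get 2.
- c2: Player 1 compares 9, 0, 7, 6 and picks A; Player 2 would get 3.
- c3: Player 1 compares 7, 5, 5, 0 and picks A; Player 2 would get 8.
Maximizing over 2, 3, 8, Player 2 chooses c3. Subgame-perfect outcome: (A, c3) with payoffs (7, 8).

(A, c3)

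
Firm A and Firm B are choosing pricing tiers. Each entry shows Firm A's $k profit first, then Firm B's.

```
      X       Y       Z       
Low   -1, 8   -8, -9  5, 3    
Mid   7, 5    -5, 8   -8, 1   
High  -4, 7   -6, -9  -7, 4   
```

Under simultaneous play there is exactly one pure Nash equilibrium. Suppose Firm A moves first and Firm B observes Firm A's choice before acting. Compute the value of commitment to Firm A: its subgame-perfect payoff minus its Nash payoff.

Firm B best-responds to each possible Firm A move:
- Low: BR = X, leader payoff -1.
- Mid: BR = Y, leader payoff -5.
- High: BR = X, leader payoff -4.
Firm A's induced payoffs are -1, -5, -4, so Firm A commits to Low. Subgame-perfect outcome: (Low, X) with payoffs (-1, 8).
For the simultaneous game, intersect best replies.
Firm A's best replies: X→Mid; Y→Mid; Z→Low.
Firm B's best replies: Low→X; Mid→Y; High→X.
Only (Mid, Y) has each player best-responding; Nash payoffs (-5, 8).
Firm A's commitment gain: -1 − -5 = 4.

4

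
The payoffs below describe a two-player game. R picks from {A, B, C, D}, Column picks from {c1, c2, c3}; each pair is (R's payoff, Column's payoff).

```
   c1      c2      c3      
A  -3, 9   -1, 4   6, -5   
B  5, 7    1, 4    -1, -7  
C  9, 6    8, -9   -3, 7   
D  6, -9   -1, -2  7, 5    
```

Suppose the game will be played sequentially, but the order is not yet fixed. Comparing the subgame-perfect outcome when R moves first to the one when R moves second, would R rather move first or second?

second

If R leads: Column's best replies are A→c1, B→c1, C→c3, D→c3; R's induced payoffs -3, 5, -3, 7; outcome (D, c3), payoffs (7, 5).
If Column leads: R's best replies are c1→C, c2→C, c3→D; Column's induced payoffs 6, -9, 5; outcome (C, c1), payoffs (9, 6).
R gets 7 moving first and 9 moving second, so R prefers to move second.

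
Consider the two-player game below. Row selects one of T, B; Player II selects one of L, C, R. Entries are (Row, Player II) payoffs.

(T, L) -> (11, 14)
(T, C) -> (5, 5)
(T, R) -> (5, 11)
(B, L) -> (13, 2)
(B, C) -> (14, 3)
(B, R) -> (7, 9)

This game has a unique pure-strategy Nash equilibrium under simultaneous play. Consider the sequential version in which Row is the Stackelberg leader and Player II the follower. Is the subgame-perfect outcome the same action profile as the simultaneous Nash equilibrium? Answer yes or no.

Backward induction with Row moving first.
- T: Player II compares 14, 5, 11 and picks L; Row would get 11.
- B: Player II compares 2, 3, 9 and picks R; Row would get 7.
Among 11, 7, the best is 11 at T. Subgame-perfect outcome: (T, L) with payoffs (11, 14).
Under simultaneous play:
Row's best replies: L→B; C→B; R→B.
Player II's best replies: T→L; B→R.
The unique mutual best reply is (B, R), giving (7, 9).
Sequential outcome (T, L) differs from the Nash profile (B, R).

no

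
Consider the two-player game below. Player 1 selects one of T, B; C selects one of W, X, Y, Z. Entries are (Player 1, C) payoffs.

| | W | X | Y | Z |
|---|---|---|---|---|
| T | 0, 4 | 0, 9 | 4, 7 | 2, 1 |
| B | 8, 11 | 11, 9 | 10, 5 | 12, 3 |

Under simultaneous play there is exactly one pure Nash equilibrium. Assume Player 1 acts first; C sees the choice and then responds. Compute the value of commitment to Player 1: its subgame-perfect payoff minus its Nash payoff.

0

Backward induction with Player 1 moving first.
- T → C plays X (best of 4, 9, 7, 1); Player 1 gets 0.
- B → C plays W (best of 11, 9, 5, 3); Player 1 gets 8.
Player 1's induced payoffs are 0, 8, so Player 1 commits to B. Subgame-perfect outcome: (B, W) with payoffs (8, 11).
For the simultaneous game, intersect best replies.
Player 1's best replies: W→B; X→B; Y→B; Z→B.
C's best replies: T→X; B→W.
The unique mutual best reply is (B, W), giving (8, 11).
Player 1's commitment gain: 8 − 8 = 0.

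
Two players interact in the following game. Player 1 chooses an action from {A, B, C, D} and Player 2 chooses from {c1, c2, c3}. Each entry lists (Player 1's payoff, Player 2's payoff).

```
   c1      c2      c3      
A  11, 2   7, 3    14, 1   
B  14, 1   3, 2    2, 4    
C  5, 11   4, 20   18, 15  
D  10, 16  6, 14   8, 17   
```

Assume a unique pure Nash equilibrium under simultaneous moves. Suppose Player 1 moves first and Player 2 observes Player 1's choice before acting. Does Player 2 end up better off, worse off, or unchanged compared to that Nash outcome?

better off

Backward induction with Player 1 moving first.
- A → Player 2 plays c2 (best of 2, 3, 1); Player 1 gets 7.
- B → Player 2 plays c3 (best of 1, 2, 4); Player 1 gets 2.
- C → Player 2 plays c2 (best of 11, 20, 15); Player 1 gets 4.
- D → Player 2 plays c3 (best of 16, 14, 17); Player 1 gets 8.
Player 1's induced payoffs are 7, 2, 4, 8, so Player 1 commits to D. Subgame-perfect outcome: (D, c3) with payoffs (8, 17).
For the simultaneous game, intersect best replies.
Player 1's best replies: c1→B; c2→A; c3→C.
Player 2's best replies: A→c2; B→c3; C→c2; D→c3.
Only (A, c2) has each player best-responding; Nash payoffs (7, 3).
Player 2 earns 17 sequentially versus 3 at the Nash outcome: better off.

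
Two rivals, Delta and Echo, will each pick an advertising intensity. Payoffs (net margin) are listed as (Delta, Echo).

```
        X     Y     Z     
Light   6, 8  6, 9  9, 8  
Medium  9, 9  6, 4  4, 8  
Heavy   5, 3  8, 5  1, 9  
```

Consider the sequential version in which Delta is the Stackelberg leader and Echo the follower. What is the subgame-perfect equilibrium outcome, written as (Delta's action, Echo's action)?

Work backward from Echo's decision.
- Light → Echo plays Y (best of 8, 9, 8); Delta gets 6.
- Medium → Echo plays X (best of 9, 4, 8); Delta gets 9.
- Heavy → Echo plays Z (best of 3, 5, 9); Delta gets 1.
Delta's induced payoffs are 6, 9, 1, so Delta commits to Medium. Subgame-perfect outcome: (Medium, X) with payoffs (9, 9).

(Medium, X)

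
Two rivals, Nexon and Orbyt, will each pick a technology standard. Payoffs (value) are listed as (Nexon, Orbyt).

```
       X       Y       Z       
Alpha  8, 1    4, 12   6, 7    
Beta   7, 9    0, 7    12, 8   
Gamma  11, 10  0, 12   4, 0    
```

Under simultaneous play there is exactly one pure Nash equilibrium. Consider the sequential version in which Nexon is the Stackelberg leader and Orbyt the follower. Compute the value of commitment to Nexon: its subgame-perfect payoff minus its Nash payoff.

Work backward from Orbyt's decision.
- Alpha: Orbyt compares 1, 12, 7 and picks Y; Nexon would get 4.
- Beta: Orbyt compares 9, 7, 8 and picks X; Nexon would get 7.
- Gamma: Orbyt compares 10, 12, 0 and picks Y; Nexon would get 0.
Nexon's induced payoffs are 4, 7, 0, so Nexon commits to Beta. Subgame-perfect outcome: (Beta, X) with payoffs (7, 9).
For the simultaneous game, intersect best replies.
Nexon's best replies: X→Gamma; Y→Alpha; Z→Beta.
Orbyt's best replies: Alpha→Y; Beta→X; Gamma→Y.
The unique mutual best reply is (Alpha, Y), giving (4, 12).
Nexon's commitment gain: 7 − 4 = 3.

3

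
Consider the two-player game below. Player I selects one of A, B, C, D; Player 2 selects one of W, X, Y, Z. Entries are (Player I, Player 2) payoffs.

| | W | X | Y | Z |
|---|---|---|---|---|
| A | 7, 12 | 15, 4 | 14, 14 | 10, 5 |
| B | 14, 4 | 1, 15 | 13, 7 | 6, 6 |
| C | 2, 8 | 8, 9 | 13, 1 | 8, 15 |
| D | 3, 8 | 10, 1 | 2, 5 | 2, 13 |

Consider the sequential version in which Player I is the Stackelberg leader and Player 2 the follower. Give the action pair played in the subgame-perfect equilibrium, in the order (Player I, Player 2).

Solve by backward induction (Player I leads).
- A: BR = Y, leader payoff 14.
- B: BR = X, leader payoff 1.
- C: BR = Z, leader payoff 8.
- D: BR = Z, leader payoff 2.
Player I's induced payoffs are 14, 1, 8, 2, so Player I commits to A. Subgame-perfect outcome: (A, Y) with payoffs (14, 14).

(A, Y)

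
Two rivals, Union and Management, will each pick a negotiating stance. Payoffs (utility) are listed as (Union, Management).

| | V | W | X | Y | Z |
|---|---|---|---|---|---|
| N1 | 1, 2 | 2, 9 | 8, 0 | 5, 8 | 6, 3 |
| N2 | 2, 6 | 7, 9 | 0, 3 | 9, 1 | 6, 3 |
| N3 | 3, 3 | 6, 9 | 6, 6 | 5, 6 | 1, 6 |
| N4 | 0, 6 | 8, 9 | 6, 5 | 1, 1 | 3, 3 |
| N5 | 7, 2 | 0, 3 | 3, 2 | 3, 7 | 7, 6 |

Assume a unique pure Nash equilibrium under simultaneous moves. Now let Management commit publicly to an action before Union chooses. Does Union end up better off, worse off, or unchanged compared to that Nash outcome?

Union best-responds to each possible Management move:
- V: Union compares 1, 2, 3, 0, 7 and picks N5; Management would get 2.
- W: Union compares 2, 7, 6, 8, 0 and picks N4; Management would get 9.
- X: Union compares 8, 0, 6, 6, 3 and picks N1; Management would get 0.
- Y: Union compares 5, 9, 5, 1, 3 and picks N2; Management would get 1.
- Z: Union compares 6, 6, 1, 3, 7 and picks N5; Management would get 6.
Maximizing over 2, 9, 0, 1, 6, Management chooses W. Subgame-perfect outcome: (N4, W) with payoffs (8, 9).
For the simultaneous game, intersect best replies.
Union's best replies: V→N5; W→N4; X→N1; Y→N2; Z→N5.
Management's best replies: N1→W; N2→W; N3→W; N4→W; N5→Y.
Only (N4, W) has each player best-responding; Nash payoffs (8, 9).
Union earns 8 sequentially versus 8 at the Nash outcome: unchanged.

unchanged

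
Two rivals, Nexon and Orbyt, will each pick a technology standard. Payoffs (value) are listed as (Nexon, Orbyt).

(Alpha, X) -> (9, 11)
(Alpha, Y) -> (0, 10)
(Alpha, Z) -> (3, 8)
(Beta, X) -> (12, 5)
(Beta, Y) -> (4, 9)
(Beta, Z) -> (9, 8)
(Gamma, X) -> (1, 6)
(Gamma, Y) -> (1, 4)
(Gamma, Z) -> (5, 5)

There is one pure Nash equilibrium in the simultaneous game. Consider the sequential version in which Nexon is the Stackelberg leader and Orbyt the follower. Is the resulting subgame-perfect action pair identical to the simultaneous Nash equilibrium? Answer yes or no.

Solve by backward induction (Nexon leads).
- Alpha: Orbyt compares 11, 10, 8 and picks X; Nexon would get 9.
- Beta: Orbyt compares 5, 9, 8 and picks Y; Nexon would get 4.
- Gamma: Orbyt compares 6, 4, 5 and picks X; Nexon would get 1.
Maximizing over 9, 4, 1, Nexon chooses Alpha. Subgame-perfect outcome: (Alpha, X) with payoffs (9, 11).
Under simultaneous play:
Nexon's best replies: X→Beta; Y→Beta; Z→Beta.
Orbyt's best replies: Alpha→X; Beta→Y; Gamma→X.
The unique mutual best reply is (Beta, Y), giving (4, 9).
Sequential outcome (Alpha, X) differs from the Nash profile (Beta, Y).

no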